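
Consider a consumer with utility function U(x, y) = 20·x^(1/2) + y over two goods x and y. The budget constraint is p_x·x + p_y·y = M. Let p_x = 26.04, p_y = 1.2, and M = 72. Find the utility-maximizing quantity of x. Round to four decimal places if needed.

Utility is quasi-linear in y; the FOC for x is 10/√x = p_x/p_y.
Solve: √x = 10·p_y/p_x, so x*(p_x,p_y) = (10·p_y/p_x)², and y* = (M − p_x·x*)/p_y.
Plugging in: x* = (10·1.2/26.04)² = 0.2124.

x* = 0.2124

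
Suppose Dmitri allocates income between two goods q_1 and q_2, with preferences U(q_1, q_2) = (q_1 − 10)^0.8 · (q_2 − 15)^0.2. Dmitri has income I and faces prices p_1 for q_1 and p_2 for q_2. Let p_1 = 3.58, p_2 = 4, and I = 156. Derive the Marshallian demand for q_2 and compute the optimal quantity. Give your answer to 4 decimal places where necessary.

MRS = 4·(q_2−15)/(q_1−10). Tangency with p_1/p_2 gives q_2−15 = (1/4)·(p_1/p_2)·(q_1−10).
After buying the subsistence bundle (10, 15), a share 0.8 of the remaining income goes to q_1: q_1* = 10 + 0.8·(I − 10p_1 − 15p_2)/p_1.
Discretionary income = 156 − 10·3.58 − 15·4 = 60.2; q_2* = 15 + 0.2·60.2/4 = 18.01.

q_2* = 18.01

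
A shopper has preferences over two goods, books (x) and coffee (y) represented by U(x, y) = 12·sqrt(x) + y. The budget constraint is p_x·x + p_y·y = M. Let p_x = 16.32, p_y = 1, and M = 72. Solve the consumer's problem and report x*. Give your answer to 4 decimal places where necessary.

x* = 0.1352

Utility is quasi-linear in y; the FOC for x is 6/√x = p_x/p_y.
Thus x* = (6·p_y/p_x)² — independent of M — with the rest of income spent on y.
Plugging in: x* = (6·1/16.32)² = 0.1352.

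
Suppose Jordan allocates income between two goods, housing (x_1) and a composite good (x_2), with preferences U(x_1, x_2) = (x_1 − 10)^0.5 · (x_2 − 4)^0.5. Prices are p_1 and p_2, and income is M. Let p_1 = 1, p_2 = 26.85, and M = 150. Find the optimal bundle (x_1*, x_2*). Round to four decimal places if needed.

x_1* = 26.3, x_2* = 4.6071

MRS = (x_2−4)/(x_1−10). Tangency with p_1/p_2 gives x_2−4 = (p_1/p_2)·(x_1−10).
Substituting into the budget: x_1* = 10 + 0.5·(M − 10·p_1 − 4·p_2)/p_1, and x_2* = 4 + 0.5·(…)/p_2.
Discretionary income = 150 − 10·1 − 4·26.85 = 32.6; x_1* = 10 + 0.5·32.6/1 = 26.3; x_2* = 4 + 0.5·32.6/26.85 = 4.6071.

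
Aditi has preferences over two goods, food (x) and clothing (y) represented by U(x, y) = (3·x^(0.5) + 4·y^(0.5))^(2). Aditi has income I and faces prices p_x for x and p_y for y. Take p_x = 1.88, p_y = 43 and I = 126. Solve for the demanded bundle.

x* = 62.1877, y* = 0.2113

From the CES first-order condition, (3/4)·(y/x)^(0.5) = p_x/p_y.
Hence y/x = ((4/3)·p_x/p_y)^(1/(0.5)), i.e. raised to the 2 power.
With the ratio pinned down, the budget gives x* = I/(p_x + p_y·(y/x)) and y* = (y/x)·x*.
Numerically y/x = 0.003398, so x* = 126/(1.88 + 43·0.003398) = 62.1877 and y* = 0.003398·62.1877 = 0.2113.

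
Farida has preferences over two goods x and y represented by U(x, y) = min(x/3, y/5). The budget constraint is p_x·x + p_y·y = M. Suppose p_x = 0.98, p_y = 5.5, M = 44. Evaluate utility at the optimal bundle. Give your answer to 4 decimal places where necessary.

With perfect complements, no substitution: consume in ratio x:y = 3:5.
Budget: p_x·x + p_y·(5/3)·x = M, so (3·p_x + 5·p_y)·x = 3·M.
Demand: x*(p_x,p_y,M) = 3·M/(3·p_x + 5·p_y), y* = 5·M/(3·p_x + 5·p_y).
Here 3·0.98 + 5·5.5 = 30.44, giving x* = 4.3364 and y* = 7.2273.
Utility at the optimum: U(4.3364, 7.2273) = 1.4455.

V = 1.4455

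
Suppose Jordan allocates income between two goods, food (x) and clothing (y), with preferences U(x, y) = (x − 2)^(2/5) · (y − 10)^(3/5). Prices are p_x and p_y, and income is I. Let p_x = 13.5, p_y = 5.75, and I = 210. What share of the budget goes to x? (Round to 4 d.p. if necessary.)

MRS = (2/3)·(y−10)/(x−2). Tangency with p_x/p_y gives y−10 = (3/2)·(p_x/p_y)·(x−2).
After buying the subsistence bundle (2, 10), a share 0.4 of the remaining income goes to x: x* = 2 + 0.4·(I − 2p_x − 10p_y)/p_x.
Discretionary income = 210 − 2·13.5 − 10·5.75 = 125.5; x* = 2 + 0.4·125.5/13.5 = 5.7185; y* = 10 + 0.6·125.5/5.75 = 23.0957.
Expenditure on x: 13.5·5.7185 = 77.2; share = 0.3676.

share on x = 0.3676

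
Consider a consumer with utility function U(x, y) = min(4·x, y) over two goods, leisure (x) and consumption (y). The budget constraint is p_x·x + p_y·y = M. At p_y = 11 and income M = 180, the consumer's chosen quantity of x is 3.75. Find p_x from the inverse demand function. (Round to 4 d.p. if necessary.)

p_x = 4

Leontief preferences: the optimum is at the kink where x/1 = y/4, i.e. y = 4·x.
Budget: p_x·x + p_y·4·x = M, so (p_x + 4·p_y)·x = M.
Demand: x*(p_x,p_y,M) = M/(p_x + 4·p_y), y* = 4·M/(p_x + 4·p_y).
Set x* = 3.75 in the demand function and solve for p_x: p_x = 4.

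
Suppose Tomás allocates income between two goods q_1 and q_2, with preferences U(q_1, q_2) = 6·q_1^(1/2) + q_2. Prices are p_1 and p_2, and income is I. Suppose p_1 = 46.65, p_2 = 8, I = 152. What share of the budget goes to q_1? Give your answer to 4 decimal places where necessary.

share on q_1 = 0.0812

Set MRS = p_1/p_2: 3·q_1^(−1/2) = p_1/p_2.
Thus q_1* = (3·p_2/p_1)² — independent of I — with the rest of income spent on q_2.
Plugging in: q_1* = (3·8/46.65)² = 0.2647, q_2* = 17.4566.
Expenditure on q_1: 46.65·0.2647 = 12.3473; share = 0.0812.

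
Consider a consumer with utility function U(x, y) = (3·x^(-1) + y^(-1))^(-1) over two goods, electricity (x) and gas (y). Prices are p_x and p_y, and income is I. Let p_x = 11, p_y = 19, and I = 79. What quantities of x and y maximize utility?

MRS = MU_x/MU_y = 3·(y/x)^(2). Set equal to p_x/p_y.
Solve for the ratio: y/x = [(1/3)·p_x/p_y]^(0.5).
Substitute y = (y/x)·x into the budget: x* = I/(p_x + p_y·(y/x)).
Numerically y/x = 0.439298, so x* = 79/(11 + 19·0.439298) = 4.0834 and y* = 0.439298·4.0834 = 1.7938.

x* = 4.0834, y* = 1.7938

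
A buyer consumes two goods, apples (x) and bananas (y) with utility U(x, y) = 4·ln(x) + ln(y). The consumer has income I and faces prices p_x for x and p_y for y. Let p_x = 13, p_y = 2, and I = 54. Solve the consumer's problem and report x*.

Tangency: MRS = 4·y/x = p_x/p_y.
Rearranging, p_y·y = (1/4)·p_x·x. Substituting into the budget gives p_x·x·(1 + (1/4)) = I.
Demand: x*(p_x,p_y,I) = 0.8·I/p_x and y* = 0.2·I/p_y.
At p_x=13, p_y=2, I=54: x* = 0.8·54/13 = 3.3231.

x* = 3.3231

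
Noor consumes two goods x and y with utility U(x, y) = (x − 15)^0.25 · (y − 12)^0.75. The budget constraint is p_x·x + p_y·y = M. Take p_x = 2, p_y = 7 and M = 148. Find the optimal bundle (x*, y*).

This is Cobb-Douglas in (x−15, y−12): tangency gives 0.25·p_y·(y−12) = 0.75·p_x·(x−15).
After buying the subsistence bundle (15, 12), a share 0.25 of the remaining income goes to x: x* = 15 + 0.25·(M − 15p_x − 12p_y)/p_x.
Discretionary income = 148 − 15·2 − 12·7 = 34; x* = 15 + 0.25·34/2 = 19.25; y* = 12 + 0.75·34/7 = 15.6429.

x* = 19.25, y* = 15.6429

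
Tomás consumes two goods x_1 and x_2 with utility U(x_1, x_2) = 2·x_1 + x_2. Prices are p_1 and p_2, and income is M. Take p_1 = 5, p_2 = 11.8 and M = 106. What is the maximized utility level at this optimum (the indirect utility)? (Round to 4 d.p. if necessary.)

Perfect substitutes: compare marginal utility per dollar. 2/p_1 vs 1/p_2 → 0.4 vs 0.0847.
x_1 gives more utility per dollar, so spend all income on x_1: x_1* = M/p_1, x_2* = 0.
Numerically: x_1* = 21.2, x_2* = 0.
Utility at the optimum: U(21.2, 0) = 42.4.

V = 42.4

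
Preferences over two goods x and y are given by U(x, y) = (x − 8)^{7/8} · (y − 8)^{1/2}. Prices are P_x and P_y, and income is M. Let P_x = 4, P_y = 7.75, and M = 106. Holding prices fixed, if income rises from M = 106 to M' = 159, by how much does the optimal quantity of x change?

Δx* = 8.4318

This is Cobb-Douglas in (x−8, y−8): tangency gives 0.875·P_y·(y−8) = 0.5·P_x·(x−8).
After buying the subsistence bundle (8, 8), a share 7/11 of the remaining income goes to x: x* = 8 + 7/11·(M − 8P_x − 8P_y)/P_x.
Discretionary income = 106 − 8·4 − 8·7.75 = 12; x* = 8 + 7/11·12/4 = 9.9091.
At M' = 159: x* = 18.3409. Change: 18.3409 − 9.9091 = 8.4318.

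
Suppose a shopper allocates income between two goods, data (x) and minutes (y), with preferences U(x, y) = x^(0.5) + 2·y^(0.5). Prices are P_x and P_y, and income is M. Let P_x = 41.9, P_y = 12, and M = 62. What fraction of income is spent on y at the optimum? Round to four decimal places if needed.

share on y = 0.9332

From the CES first-order condition, (1/2)·(y/x)^(0.5) = P_x/P_y.
Solve for the ratio: y/x = [2·P_x/P_y]^(2).
Substitute y = (y/x)·x into the budget: x* = M/(P_x + P_y·(y/x)).
Numerically y/x = 48.766944, so x* = 62/(41.9 + 12·48.766944) = 0.0989 and y* = 48.766944·0.0989 = 4.8215.
Expenditure on y: 12·4.8215 = 57.8575; share = 0.9332.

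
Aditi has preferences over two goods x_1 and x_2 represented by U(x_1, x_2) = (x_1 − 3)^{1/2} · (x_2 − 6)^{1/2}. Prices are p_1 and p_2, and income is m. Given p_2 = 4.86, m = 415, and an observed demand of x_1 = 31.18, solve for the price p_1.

p_1 = 6.5

This is Cobb-Douglas in (x_1−3, x_2−6): tangency gives 0.5·p_2·(x_2−6) = 0.5·p_1·(x_1−3).
Substituting into the budget: x_1* = 3 + 0.5·(m − 3·p_1 − 6·p_2)/p_1, and x_2* = 6 + 0.5·(…)/p_2.
Set x_1* = 31.18 in the demand function and solve for p_1: p_1 = 6.5.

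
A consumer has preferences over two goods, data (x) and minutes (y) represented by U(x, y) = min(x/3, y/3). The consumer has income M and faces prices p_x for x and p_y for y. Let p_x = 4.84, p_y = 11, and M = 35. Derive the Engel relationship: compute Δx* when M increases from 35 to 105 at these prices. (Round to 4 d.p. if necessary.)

Δx* = 4.4192

With perfect complements, no substitution: consume in ratio x:y = 3:3.
Budget: p_x·x + p_y·x = M, so (3·p_x + 3·p_y)·x = 3·M.
Demand: x*(p_x,p_y,M) = 3·M/(3·p_x + 3·p_y), y* = 3·M/(3·p_x + 3·p_y).
Here 3·4.84 + 3·11 = 47.52, giving x* = 2.2096.
At M' = 105: x* = 6.6288. Change: 6.6288 − 2.2096 = 4.4192.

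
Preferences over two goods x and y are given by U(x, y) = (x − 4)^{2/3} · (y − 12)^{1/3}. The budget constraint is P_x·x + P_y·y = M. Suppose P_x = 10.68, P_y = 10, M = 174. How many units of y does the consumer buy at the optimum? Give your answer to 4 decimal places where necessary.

Let x' = x−4, y' = y−12. MRS = 2·y'/x' = P_x/P_y.
After buying the subsistence bundle (4, 12), a share 2/3 of the remaining income goes to x: x* = 4 + 2/3·(M − 4P_x − 12P_y)/P_x.
Discretionary income = 174 − 4·10.68 − 12·10 = 11.28; y* = 12 + 1/3·11.28/10 = 12.376.

y* = 12.376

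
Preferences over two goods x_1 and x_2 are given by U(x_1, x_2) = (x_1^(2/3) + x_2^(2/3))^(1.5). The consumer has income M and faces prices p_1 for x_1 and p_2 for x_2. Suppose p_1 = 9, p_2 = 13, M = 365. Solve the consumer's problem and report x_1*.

From the CES first-order condition, (x_2/x_1)^(1/3) = p_1/p_2.
Solve for the ratio: x_2/x_1 = [p_1/p_2]^(3).
Substitute x_2 = (x_2/x_1)·x_1 into the budget: x_1* = M/(p_1 + p_2·(x_2/x_1)).
Numerically x_2/x_1 = 0.331816, so x_1* = 365/(9 + 13·0.331816) = 27.4156.

x_1* = 27.4156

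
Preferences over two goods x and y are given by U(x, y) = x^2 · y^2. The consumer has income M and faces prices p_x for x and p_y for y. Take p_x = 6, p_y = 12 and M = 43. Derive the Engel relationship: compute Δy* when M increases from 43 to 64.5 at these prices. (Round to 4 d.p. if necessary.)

Δy* = 0.8958

Tangency: MRS = y/x = p_x/p_y.
Rearranging, p_y·y = p_x·x. Substituting into the budget gives p_x·x·(1 + 1) = M.
Demand: x*(p_x,p_y,M) = 0.5·M/p_x and y* = 0.5·M/p_y.
At p_x=6, p_y=12, M=43: y* = 0.5·43/12 = 1.7917.
At M' = 64.5: y* = 2.6875. Change: 2.6875 − 1.7917 = 0.8958.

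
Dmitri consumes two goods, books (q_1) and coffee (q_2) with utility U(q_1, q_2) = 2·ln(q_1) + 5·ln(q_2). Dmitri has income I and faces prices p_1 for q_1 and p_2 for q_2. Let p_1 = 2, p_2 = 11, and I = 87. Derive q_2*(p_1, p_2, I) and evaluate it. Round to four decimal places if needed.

At p_1=2, p_2=11, I=87: q_2* = 5/7·87/11 = 5.6494.

q_2* = 5.6494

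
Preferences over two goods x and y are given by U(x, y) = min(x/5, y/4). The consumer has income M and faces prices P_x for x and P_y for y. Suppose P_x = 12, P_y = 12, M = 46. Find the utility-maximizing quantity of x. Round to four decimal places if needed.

Demand: x*(P_x,P_y,M) = 5·M/(5·P_x + 4·P_y), y* = 4·M/(5·P_x + 4·P_y).
Here 5·12 + 4·12 = 108, giving x* = 2.1296.

x* = 2.1296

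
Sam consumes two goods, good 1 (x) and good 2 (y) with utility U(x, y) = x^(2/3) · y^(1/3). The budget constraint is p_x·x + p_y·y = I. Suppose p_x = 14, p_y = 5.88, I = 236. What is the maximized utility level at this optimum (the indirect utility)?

V = 11.9106

The MRS is 2·y/x. Set MRS = p_x/p_y.
So 2/3·p_y·y = 1/3·p_x·x; combined with the budget, a share 2/3 of income goes to x.
Demand: x*(p_x,p_y,I) = 2/3·I/p_x and y* = 1/3·I/p_y.
At p_x=14, p_y=5.88, I=236: x* = 2/3·236/14 = 11.2381, y* = 13.3787.
Utility at the optimum: U(11.2381, 13.3787) = 11.9106.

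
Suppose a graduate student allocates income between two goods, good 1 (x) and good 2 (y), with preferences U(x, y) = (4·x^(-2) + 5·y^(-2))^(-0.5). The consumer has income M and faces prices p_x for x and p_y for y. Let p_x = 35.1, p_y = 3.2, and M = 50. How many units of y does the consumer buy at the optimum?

From the CES first-order condition, (4/5)·(y/x)^(3) = p_x/p_y.
Hence y/x = ((5/4)·p_x/p_y)^(1/(3)), i.e. raised to the 1/3 power.
Substitute y = (y/x)·x into the budget: x* = M/(p_x + p_y·(y/x)).
Numerically y/x = 2.393439, so x* = 50/(35.1 + 3.2·2.393439) = 1.1693 and y* = 2.393439·1.1693 = 2.7988.

y* = 2.7988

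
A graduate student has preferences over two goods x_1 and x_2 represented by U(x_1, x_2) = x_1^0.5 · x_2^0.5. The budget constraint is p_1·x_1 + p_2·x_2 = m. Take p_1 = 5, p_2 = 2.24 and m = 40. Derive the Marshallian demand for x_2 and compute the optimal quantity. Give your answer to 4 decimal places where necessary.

Tangency: MRS = x_2/x_1 = p_1/p_2.
Rearranging, p_2·x_2 = p_1·x_1. Substituting into the budget gives p_1·x_1·(1 + 1) = m.
Demand: x_1*(p_1,p_2,m) = 0.5·m/p_1 and x_2* = 0.5·m/p_2.
At p_1=5, p_2=2.24, m=40: x_2* = 0.5·40/2.24 = 8.9286.

x_2* = 8.9286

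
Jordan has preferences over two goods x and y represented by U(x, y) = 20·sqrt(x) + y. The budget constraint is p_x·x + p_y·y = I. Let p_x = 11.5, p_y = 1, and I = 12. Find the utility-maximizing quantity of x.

x* = 0.7561

Utility is quasi-linear in y; the FOC for x is 10/√x = p_x/p_y.
Solve: √x = 10·p_y/p_x, so x*(p_x,p_y) = (10·p_y/p_x)², and y* = (I − p_x·x*)/p_y.
Plugging in: x* = (10·1/11.5)² = 0.7561.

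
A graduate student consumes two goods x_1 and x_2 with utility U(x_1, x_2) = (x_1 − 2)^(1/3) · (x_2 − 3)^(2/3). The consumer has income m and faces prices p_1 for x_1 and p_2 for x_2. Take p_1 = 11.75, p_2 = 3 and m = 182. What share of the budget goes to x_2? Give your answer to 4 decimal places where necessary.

share on x_2 = 0.5971

MRS = (1/2)·(x_2−3)/(x_1−2). Tangency with p_1/p_2 gives x_2−3 = 2·(p_1/p_2)·(x_1−2).
Substituting into the budget: x_1* = 2 + 1/3·(m − 2·p_1 − 3·p_2)/p_1, and x_2* = 3 + 2/3·(…)/p_2.
Discretionary income = 182 − 2·11.75 − 3·3 = 149.5; x_1* = 2 + 1/3·149.5/11.75 = 6.2411; x_2* = 3 + 2/3·149.5/3 = 36.2222.
Expenditure on x_2: 3·36.2222 = 108.6667; share = 0.5971.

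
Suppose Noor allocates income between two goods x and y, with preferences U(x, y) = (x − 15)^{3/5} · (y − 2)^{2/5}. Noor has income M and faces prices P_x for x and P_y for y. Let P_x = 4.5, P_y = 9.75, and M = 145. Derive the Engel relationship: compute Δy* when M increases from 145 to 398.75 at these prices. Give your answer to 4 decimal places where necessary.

Δy* = 10.4103

Let x' = x−15, y' = y−2. MRS = (3/2)·y'/x' = P_x/P_y.
After buying the subsistence bundle (15, 2), a share 0.6 of the remaining income goes to x: x* = 15 + 0.6·(M − 15P_x − 2P_y)/P_x.
Discretionary income = 145 − 15·4.5 − 2·9.75 = 58; y* = 2 + 0.4·58/9.75 = 4.3795.
At M' = 398.75: y* = 14.7897. Change: 14.7897 − 4.3795 = 10.4103.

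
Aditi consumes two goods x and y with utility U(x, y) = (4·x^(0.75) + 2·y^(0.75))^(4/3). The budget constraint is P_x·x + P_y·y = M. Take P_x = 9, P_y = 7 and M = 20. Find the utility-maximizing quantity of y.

MU_x ∝ 4·x^(-0.25), MU_y ∝ 2·y^(-0.25), so MRS = 2·(y/x)^(0.25) = P_x/P_y.
Solve for the ratio: y/x = [(1/2)·P_x/P_y]^(4).
With the ratio pinned down, the budget gives x* = M/(P_x + P_y·(y/x)) and y* = (y/x)·x*.
Numerically y/x = 0.170788, so x* = 20/(9 + 7·0.170788) = 1.9616 and y* = 0.170788·1.9616 = 0.335.

y* = 0.335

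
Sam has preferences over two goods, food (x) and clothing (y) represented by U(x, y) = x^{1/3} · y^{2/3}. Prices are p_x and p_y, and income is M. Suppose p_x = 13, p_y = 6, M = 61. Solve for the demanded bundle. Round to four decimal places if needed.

The MRS is (1/2)·y/x. Set MRS = p_x/p_y.
So 1/3·p_y·y = 2/3·p_x·x; combined with the budget, a share 1/3 of income goes to x.
Demand: x*(p_x,p_y,M) = 1/3·M/p_x and y* = 2/3·M/p_y.
At p_x=13, p_y=6, M=61: x* = 1/3·61/13 = 1.5641, y* = 6.7778.

x* = 1.5641, y* = 6.7778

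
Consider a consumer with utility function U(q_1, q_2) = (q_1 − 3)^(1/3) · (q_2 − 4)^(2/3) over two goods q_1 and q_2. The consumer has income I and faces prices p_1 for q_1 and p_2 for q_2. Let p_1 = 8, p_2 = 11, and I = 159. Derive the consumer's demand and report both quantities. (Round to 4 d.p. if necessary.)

Substituting into the budget: q_1* = 3 + 1/3·(I − 3·p_1 − 4·p_2)/p_1, and q_2* = 4 + 2/3·(…)/p_2.
Discretionary income = 159 − 3·8 − 4·11 = 91; q_1* = 3 + 1/3·91/8 = 6.7917; q_2* = 4 + 2/3·91/11 = 9.5152.

q_1* = 6.7917, q_2* = 9.5152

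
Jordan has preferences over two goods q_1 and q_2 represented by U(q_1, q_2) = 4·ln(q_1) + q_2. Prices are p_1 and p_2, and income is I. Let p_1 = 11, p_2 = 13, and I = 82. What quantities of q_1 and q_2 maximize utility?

MU_q_1 = 4/q_1, MU_q_2 = 1. Tangency: 4/q_1 = p_1/p_2.
So q_1*(p_1,p_2) = 4·p_2/p_1, independent of income; and q_2* = (I − 4·p_2)/p_2.
At the given prices: q_1* = 4·13/11 = 4.7273, and q_2* = 2.3077.

q_1* = 4.7273, q_2* = 2.3077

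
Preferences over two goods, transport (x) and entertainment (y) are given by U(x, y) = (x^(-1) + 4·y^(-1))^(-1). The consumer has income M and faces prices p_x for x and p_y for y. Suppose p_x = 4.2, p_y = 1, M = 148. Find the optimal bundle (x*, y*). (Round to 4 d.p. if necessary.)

x* = 17.8339, y* = 73.0974

MRS = MU_x/MU_y = (1/4)·(y/x)^(2). Set equal to p_x/p_y.
Solve for the ratio: y/x = [4·p_x/p_y]^(0.5).
Substitute y = (y/x)·x into the budget: x* = M/(p_x + p_y·(y/x)).
Numerically y/x = 4.09878, so x* = 148/(4.2 + 1·4.09878) = 17.8339 and y* = 4.09878·17.8339 = 73.0974.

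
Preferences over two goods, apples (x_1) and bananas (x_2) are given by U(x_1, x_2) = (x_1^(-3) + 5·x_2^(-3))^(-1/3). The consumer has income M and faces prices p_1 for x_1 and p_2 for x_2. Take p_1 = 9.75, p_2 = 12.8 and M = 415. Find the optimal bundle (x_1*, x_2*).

x_1* = 15.0192, x_2* = 20.9815

MU_x_1 ∝ x_1^(-4), MU_x_2 ∝ 5·x_2^(-4), so MRS = (1/5)·(x_2/x_1)^(4) = p_1/p_2.
Solve for the ratio: x_2/x_1 = [5·p_1/p_2]^(0.25).
With the ratio pinned down, the budget gives x_1* = M/(p_1 + p_2·(x_2/x_1)) and x_2* = (x_2/x_1)·x_1*.
Numerically x_2/x_1 = 1.396983, so x_1* = 415/(9.75 + 12.8·1.396983) = 15.0192 and x_2* = 1.396983·15.0192 = 20.9815.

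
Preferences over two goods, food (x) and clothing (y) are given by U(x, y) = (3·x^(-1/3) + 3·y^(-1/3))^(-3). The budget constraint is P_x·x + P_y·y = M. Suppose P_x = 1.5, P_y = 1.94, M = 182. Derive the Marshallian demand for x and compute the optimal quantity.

MRS = MU_x/MU_y = (y/x)^(4/3). Set equal to P_x/P_y.
Hence y/x = (P_x/P_y)^(1/(4/3)), i.e. raised to the 0.75 power.
Substitute y = (y/x)·x into the budget: x* = M/(P_x + P_y·(y/x)).
Numerically y/x = 0.82455, so x* = 182/(1.5 + 1.94·0.82455) = 58.7167.

x* = 58.7167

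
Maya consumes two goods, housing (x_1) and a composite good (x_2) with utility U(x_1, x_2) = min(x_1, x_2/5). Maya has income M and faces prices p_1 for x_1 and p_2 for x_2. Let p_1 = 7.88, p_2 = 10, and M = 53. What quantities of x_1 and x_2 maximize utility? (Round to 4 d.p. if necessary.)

With perfect complements, no substitution: consume in ratio x_1:x_2 = 1:5.
Budget: p_1·x_1 + p_2·5·x_1 = M, so (p_1 + 5·p_2)·x_1 = M.
Demand: x_1*(p_1,p_2,M) = M/(p_1 + 5·p_2), x_2* = 5·M/(p_1 + 5·p_2).
Here 7.88 + 5·10 = 57.88, giving x_1* = 0.9157 and x_2* = 4.5784.

x_1* = 0.9157, x_2* = 4.5784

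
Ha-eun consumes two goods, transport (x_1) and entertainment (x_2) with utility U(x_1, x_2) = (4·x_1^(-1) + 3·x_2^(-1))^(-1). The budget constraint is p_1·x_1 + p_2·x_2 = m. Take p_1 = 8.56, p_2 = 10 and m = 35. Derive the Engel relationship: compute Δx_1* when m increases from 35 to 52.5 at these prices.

Δx_1* = 1.056

From the CES first-order condition, (4/3)·(x_2/x_1)^(2) = p_1/p_2.
Hence x_2/x_1 = ((3/4)·p_1/p_2)^(1/(2)), i.e. raised to the 0.5 power.
Substitute x_2 = (x_2/x_1)·x_1 into the budget: x_1* = m/(p_1 + p_2·(x_2/x_1)).
Numerically x_2/x_1 = 0.801249, so x_1* = 35/(8.56 + 10·0.801249) = 2.1119.
At m' = 52.5: x_1* = 3.1679. Change: 3.1679 − 2.1119 = 1.056.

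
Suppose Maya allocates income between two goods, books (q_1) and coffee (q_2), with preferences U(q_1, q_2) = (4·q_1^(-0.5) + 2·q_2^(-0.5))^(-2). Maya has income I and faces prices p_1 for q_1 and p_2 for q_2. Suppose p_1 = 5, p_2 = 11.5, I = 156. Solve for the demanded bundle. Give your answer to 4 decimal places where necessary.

q_1* = 17.0347, q_2* = 6.1588

MU_q_1 ∝ 4·q_1^(-1.5), MU_q_2 ∝ 2·q_2^(-1.5), so MRS = 2·(q_2/q_1)^(1.5) = p_1/p_2.
Solve for the ratio: q_2/q_1 = [(1/2)·p_1/p_2]^(2/3).
Substitute q_2 = (q_2/q_1)·q_1 into the budget: q_1* = I/(p_1 + p_2·(q_2/q_1)).
Numerically q_2/q_1 = 0.361544, so q_1* = 156/(5 + 11.5·0.361544) = 17.0347 and q_2* = 0.361544·17.0347 = 6.1588.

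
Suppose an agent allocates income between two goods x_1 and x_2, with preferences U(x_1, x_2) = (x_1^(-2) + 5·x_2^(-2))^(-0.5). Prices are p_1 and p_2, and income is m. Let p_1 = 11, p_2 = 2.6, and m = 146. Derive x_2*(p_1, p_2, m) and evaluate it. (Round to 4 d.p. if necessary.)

x_2* = 22.1973

From the CES first-order condition, (1/5)·(x_2/x_1)^(3) = p_1/p_2.
Solve for the ratio: x_2/x_1 = [5·p_1/p_2]^(1/3).
With the ratio pinned down, the budget gives x_1* = m/(p_1 + p_2·(x_2/x_1)) and x_2* = (x_2/x_1)·x_1*.
Numerically x_2/x_1 = 2.765645, so x_1* = 146/(11 + 2.6·2.765645) = 8.0261 and x_2* = 2.765645·8.0261 = 22.1973.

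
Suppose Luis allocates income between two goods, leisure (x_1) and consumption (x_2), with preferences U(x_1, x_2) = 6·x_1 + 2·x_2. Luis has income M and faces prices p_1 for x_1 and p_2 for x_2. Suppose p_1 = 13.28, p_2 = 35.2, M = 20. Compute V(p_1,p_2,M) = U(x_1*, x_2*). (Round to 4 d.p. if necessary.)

Linear utility — the consumer picks whichever good has higher MU/price: 6/13.28 = 0.4518 vs 2/35.2 = 0.0568.
x_1 gives more utility per dollar, so spend all income on x_1: x_1* = M/p_1, x_2* = 0.
Numerically: x_1* = 1.506, x_2* = 0.
Utility at the optimum: U(1.506, 0) = 9.0361.

V = 9.0361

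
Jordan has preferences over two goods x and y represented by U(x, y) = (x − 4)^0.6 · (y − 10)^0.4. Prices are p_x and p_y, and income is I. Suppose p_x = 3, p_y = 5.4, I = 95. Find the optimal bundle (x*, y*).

x* = 9.8, y* = 12.1481

Let x' = x−4, y' = y−10. MRS = (3/2)·y'/x' = p_x/p_y.
Substituting into the budget: x* = 4 + 0.6·(I − 4·p_x − 10·p_y)/p_x, and y* = 10 + 0.4·(…)/p_y.
Discretionary income = 95 − 4·3 − 10·5.4 = 29; x* = 4 + 0.6·29/3 = 9.8; y* = 10 + 0.4·29/5.4 = 12.1481.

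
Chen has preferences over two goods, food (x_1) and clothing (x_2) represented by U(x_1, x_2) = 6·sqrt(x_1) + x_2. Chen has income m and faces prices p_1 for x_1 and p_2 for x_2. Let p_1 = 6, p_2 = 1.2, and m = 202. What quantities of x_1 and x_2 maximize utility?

Set MRS = p_1/p_2: 3·x_1^(−1/2) = p_1/p_2.
Thus x_1* = (3·p_2/p_1)² — independent of m — with the rest of income spent on x_2.
Plugging in: x_1* = (3·1.2/6)² = 0.36, x_2* = 166.5333.

x_1* = 0.36, x_2* = 166.5333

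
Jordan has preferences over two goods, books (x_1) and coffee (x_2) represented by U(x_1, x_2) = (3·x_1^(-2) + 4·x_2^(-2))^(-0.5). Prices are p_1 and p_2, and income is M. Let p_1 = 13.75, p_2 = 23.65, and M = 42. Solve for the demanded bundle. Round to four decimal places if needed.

MU_x_1 ∝ 3·x_1^(-3), MU_x_2 ∝ 4·x_2^(-3), so MRS = (3/4)·(x_2/x_1)^(3) = p_1/p_2.
Solve for the ratio: x_2/x_1 = [(4/3)·p_1/p_2]^(1/3).
With the ratio pinned down, the budget gives x_1* = M/(p_1 + p_2·(x_2/x_1)) and x_2* = (x_2/x_1)·x_1*.
Numerically x_2/x_1 = 0.918622, so x_1* = 42/(13.75 + 23.65·0.918622) = 1.1839 and x_2* = 0.918622·1.1839 = 1.0876.

x_1* = 1.1839, x_2* = 1.0876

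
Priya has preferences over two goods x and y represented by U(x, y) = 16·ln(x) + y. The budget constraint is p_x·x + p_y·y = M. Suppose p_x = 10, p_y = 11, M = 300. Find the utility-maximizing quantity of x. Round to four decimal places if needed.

Set MRS = p_x/p_y: (16/x)/1 = p_x/p_y.
So x*(p_x,p_y) = 16·p_y/p_x, independent of income; and y* = (M − 16·p_y)/p_y.
At the given prices: x* = 16·11/10 = 17.6.

x* = 17.6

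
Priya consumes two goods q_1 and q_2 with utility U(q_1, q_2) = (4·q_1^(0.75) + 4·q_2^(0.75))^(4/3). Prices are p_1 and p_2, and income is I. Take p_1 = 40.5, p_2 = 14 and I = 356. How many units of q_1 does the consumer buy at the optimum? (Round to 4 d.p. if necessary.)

q_1* = 0.3487

MU_q_1 ∝ 4·q_1^(-0.25), MU_q_2 ∝ 4·q_2^(-0.25), so MRS = (q_2/q_1)^(0.25) = p_1/p_2.
Solve for the ratio: q_2/q_1 = [p_1/p_2]^(4).
With the ratio pinned down, the budget gives q_1* = I/(p_1 + p_2·(q_2/q_1)) and q_2* = (q_2/q_1)·q_1*.
Numerically q_2/q_1 = 70.033842, so q_1* = 356/(40.5 + 14·70.033842) = 0.3487.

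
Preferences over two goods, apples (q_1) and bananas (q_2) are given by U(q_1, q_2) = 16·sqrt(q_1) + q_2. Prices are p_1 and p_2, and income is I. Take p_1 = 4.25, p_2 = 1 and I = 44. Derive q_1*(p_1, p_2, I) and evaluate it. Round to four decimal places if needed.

q_1* = 3.5433

Utility is quasi-linear in q_2; the FOC for q_1 is 8/√q_1 = p_1/p_2.
Solve: √q_1 = 8·p_2/p_1, so q_1*(p_1,p_2) = (8·p_2/p_1)², and q_2* = (I − p_1·q_1*)/p_2.
Plugging in: q_1* = (8·1/4.25)² = 3.5433.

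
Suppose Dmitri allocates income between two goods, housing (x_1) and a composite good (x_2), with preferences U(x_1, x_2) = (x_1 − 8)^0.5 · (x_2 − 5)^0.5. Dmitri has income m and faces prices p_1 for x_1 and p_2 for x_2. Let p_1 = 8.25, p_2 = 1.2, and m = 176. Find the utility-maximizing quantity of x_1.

x_1* = 14.303

This is Cobb-Douglas in (x_1−8, x_2−5): tangency gives 0.5·p_2·(x_2−5) = 0.5·p_1·(x_1−8).
Substituting into the budget: x_1* = 8 + 0.5·(m − 8·p_1 − 5·p_2)/p_1, and x_2* = 5 + 0.5·(…)/p_2.
Discretionary income = 176 − 8·8.25 − 5·1.2 = 104; x_1* = 8 + 0.5·104/8.25 = 14.303.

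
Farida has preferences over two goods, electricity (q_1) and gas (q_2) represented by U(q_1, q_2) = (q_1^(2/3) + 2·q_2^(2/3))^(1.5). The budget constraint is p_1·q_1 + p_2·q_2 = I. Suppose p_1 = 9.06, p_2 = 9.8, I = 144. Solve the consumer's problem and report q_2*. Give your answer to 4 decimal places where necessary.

q_2* = 12.819

MU_q_1 ∝ q_1^(-1/3), MU_q_2 ∝ 2·q_2^(-1/3), so MRS = (1/2)·(q_2/q_1)^(1/3) = p_1/p_2.
Solve for the ratio: q_2/q_1 = [2·p_1/p_2]^(3).
With the ratio pinned down, the budget gives q_1* = I/(p_1 + p_2·(q_2/q_1)) and q_2* = (q_2/q_1)·q_1*.
Numerically q_2/q_1 = 6.321154, so q_1* = 144/(9.06 + 9.8·6.321154) = 2.028 and q_2* = 6.321154·2.028 = 12.819.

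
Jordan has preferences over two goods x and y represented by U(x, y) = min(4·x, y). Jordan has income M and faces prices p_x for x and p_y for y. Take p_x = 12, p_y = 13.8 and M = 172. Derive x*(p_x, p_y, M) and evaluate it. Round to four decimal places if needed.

With perfect complements, no substitution: consume in ratio x:y = 1:4.
Budget: p_x·x + p_y·4·x = M, so (p_x + 4·p_y)·x = M.
Demand: x*(p_x,p_y,M) = M/(p_x + 4·p_y), y* = 4·M/(p_x + 4·p_y).
Here 12 + 4·13.8 = 67.2, giving x* = 2.5595.

x* = 2.5595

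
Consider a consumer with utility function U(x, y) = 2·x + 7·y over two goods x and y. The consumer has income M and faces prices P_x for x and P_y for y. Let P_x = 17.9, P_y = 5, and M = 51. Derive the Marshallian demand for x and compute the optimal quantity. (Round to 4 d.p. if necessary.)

Perfect substitutes: compare marginal utility per dollar. 2/P_x vs 7/P_y → 0.1117 vs 1.4.
y gives more utility per dollar, so spend all income on y: y* = M/P_y, x* = 0.
Numerically: x* = 0, y* = 10.2.

x* = 0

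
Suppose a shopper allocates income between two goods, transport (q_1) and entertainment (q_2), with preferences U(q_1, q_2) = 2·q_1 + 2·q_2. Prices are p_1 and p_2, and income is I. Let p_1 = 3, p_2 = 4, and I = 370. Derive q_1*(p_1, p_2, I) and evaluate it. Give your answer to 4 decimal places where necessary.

q_1 gives more utility per dollar, so spend all income on q_1: q_1* = I/p_1, q_2* = 0.
Numerically: q_1* = 123.3333, q_2* = 0.

q_1* = 123.3333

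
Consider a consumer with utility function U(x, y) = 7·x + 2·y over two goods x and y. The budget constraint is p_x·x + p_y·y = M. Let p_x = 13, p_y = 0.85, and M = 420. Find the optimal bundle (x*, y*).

x* = 0, y* = 494.1176

Perfect substitutes: compare marginal utility per dollar. 7/p_x vs 2/p_y → 0.5385 vs 2.3529.
y gives more utility per dollar, so spend all income on y: y* = M/p_y, x* = 0.
Numerically: x* = 0, y* = 494.1176.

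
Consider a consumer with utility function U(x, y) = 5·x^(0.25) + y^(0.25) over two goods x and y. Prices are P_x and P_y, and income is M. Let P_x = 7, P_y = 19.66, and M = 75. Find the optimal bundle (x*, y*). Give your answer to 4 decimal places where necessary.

x* = 9.8941, y* = 0.292

From the CES first-order condition, 5·(y/x)^(0.75) = P_x/P_y.
Hence y/x = ((1/5)·P_x/P_y)^(1/(0.75)), i.e. raised to the 4/3 power.
Substitute y = (y/x)·x into the budget: x* = M/(P_x + P_y·(y/x)).
Numerically y/x = 0.029516, so x* = 75/(7 + 19.66·0.029516) = 9.8941 and y* = 0.029516·9.8941 = 0.292.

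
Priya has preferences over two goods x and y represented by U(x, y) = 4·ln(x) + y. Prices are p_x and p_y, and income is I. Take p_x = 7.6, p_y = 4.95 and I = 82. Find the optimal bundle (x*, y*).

x* = 2.6053, y* = 12.5657

MU_x = 4/x, MU_y = 1. Tangency: 4/x = p_x/p_y.
So x*(p_x,p_y) = 4·p_y/p_x, independent of income; and y* = (I − 4·p_y)/p_y.
At the given prices: x* = 4·4.95/7.6 = 2.6053, and y* = 12.5657.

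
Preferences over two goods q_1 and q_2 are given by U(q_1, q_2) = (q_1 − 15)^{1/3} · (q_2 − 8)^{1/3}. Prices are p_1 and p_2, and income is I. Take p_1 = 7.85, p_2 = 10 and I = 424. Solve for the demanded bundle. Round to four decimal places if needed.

q_1* = 29.4108, q_2* = 19.3125

MRS = (q_2−8)/(q_1−15). Tangency with p_1/p_2 gives q_2−8 = (p_1/p_2)·(q_1−15).
After buying the subsistence bundle (15, 8), a share 0.5 of the remaining income goes to q_1: q_1* = 15 + 0.5·(I − 15p_1 − 8p_2)/p_1.
Discretionary income = 424 − 15·7.85 − 8·10 = 226.25; q_1* = 15 + 0.5·226.25/7.85 = 29.4108; q_2* = 8 + 0.5·226.25/10 = 19.3125.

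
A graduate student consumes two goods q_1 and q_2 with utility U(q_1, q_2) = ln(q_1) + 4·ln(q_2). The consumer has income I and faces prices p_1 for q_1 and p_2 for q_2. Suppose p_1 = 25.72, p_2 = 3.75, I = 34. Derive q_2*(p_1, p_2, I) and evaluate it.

At p_1=25.72, p_2=3.75, I=34: q_2* = 0.8·34/3.75 = 7.2533.

q_2* = 7.2533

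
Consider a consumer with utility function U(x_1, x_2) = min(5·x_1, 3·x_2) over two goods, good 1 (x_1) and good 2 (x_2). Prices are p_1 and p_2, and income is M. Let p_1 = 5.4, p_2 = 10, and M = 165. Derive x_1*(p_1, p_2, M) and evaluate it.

x_1* = 7.4773

Here 3·5.4 + 5·10 = 66.2, giving x_1* = 7.4773.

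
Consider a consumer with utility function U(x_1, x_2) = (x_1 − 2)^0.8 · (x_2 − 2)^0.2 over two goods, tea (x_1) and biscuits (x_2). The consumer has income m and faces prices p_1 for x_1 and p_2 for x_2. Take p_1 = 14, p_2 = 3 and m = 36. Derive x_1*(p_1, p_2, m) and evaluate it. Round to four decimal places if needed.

x_1* = 2.1143

This is Cobb-Douglas in (x_1−2, x_2−2): tangency gives 0.8·p_2·(x_2−2) = 0.2·p_1·(x_1−2).
After buying the subsistence bundle (2, 2), a share 0.8 of the remaining income goes to x_1: x_1* = 2 + 0.8·(m − 2p_1 − 2p_2)/p_1.
Discretionary income = 36 − 2·14 − 2·3 = 2; x_1* = 2 + 0.8·2/14 = 2.1143.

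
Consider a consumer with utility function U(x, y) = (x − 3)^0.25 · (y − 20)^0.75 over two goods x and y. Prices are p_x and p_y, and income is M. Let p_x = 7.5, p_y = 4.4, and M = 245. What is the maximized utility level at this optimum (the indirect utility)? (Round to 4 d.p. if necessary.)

This is Cobb-Douglas in (x−3, y−20): tangency gives 0.25·p_y·(y−20) = 0.75·p_x·(x−3).
After buying the subsistence bundle (3, 20), a share 0.25 of the remaining income goes to x: x* = 3 + 0.25·(M − 3p_x − 20p_y)/p_x.
Discretionary income = 245 − 3·7.5 − 20·4.4 = 134.5; x* = 3 + 0.25·134.5/7.5 = 7.4833; y* = 20 + 0.75·134.5/4.4 = 42.9261.
Utility at the optimum: U(7.4833, 42.9261) = 15.2457.

V = 15.2457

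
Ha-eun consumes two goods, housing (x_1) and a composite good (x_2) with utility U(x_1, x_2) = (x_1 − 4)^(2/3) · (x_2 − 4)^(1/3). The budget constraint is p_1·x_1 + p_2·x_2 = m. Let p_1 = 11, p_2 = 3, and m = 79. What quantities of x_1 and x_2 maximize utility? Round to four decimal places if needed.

MRS = 2·(x_2−4)/(x_1−4). Tangency with p_1/p_2 gives x_2−4 = (1/2)·(p_1/p_2)·(x_1−4).
After buying the subsistence bundle (4, 4), a share 2/3 of the remaining income goes to x_1: x_1* = 4 + 2/3·(m − 4p_1 − 4p_2)/p_1.
Discretionary income = 79 − 4·11 − 4·3 = 23; x_1* = 4 + 2/3·23/11 = 5.3939; x_2* = 4 + 1/3·23/3 = 6.5556.

x_1* = 5.3939, x_2* = 6.5556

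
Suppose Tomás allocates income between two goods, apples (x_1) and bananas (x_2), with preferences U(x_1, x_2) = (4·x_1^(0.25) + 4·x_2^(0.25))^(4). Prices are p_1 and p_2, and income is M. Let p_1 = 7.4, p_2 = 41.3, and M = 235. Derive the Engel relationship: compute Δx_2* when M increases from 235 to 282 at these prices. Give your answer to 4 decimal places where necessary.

Δx_2* = 0.4103

Substitute x_2 = (x_2/x_1)·x_1 into the budget: x_1* = M/(p_1 + p_2·(x_2/x_1)).
Numerically x_2/x_1 = 0.101013, so x_1* = 235/(7.4 + 41.3·0.101013) = 20.308 and x_2* = 0.101013·20.308 = 2.0514.
At M' = 282: x_2* = 2.4616. Change: 2.4616 − 2.0514 = 0.4103.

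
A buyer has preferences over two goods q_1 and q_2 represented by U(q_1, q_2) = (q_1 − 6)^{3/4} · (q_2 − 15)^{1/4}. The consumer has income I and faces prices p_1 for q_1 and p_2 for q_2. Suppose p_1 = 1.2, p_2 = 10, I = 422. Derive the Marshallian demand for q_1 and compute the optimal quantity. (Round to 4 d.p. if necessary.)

This is Cobb-Douglas in (q_1−6, q_2−15): tangency gives 0.75·p_2·(q_2−15) = 0.25·p_1·(q_1−6).
After buying the subsistence bundle (6, 15), a share 0.75 of the remaining income goes to q_1: q_1* = 6 + 0.75·(I − 6p_1 − 15p_2)/p_1.
Discretionary income = 422 − 6·1.2 − 15·10 = 264.8; q_1* = 6 + 0.75·264.8/1.2 = 171.5.

q_1* = 171.5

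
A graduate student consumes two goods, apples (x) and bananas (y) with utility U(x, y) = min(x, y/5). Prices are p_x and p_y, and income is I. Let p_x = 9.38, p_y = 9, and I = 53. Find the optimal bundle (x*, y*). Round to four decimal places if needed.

Demand: x*(p_x,p_y,I) = I/(p_x + 5·p_y), y* = 5·I/(p_x + 5·p_y).
Here 9.38 + 5·9 = 54.38, giving x* = 0.9746 and y* = 4.8731.

x* = 0.9746, y* = 4.8731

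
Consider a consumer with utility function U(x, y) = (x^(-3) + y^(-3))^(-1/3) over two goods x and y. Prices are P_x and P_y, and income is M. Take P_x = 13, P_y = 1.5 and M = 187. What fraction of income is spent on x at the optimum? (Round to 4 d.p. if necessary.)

From the CES first-order condition, (y/x)^(4) = P_x/P_y.
Hence y/x = (P_x/P_y)^(1/(4)), i.e. raised to the 0.25 power.
With the ratio pinned down, the budget gives x* = M/(P_x + P_y·(y/x)) and y* = (y/x)·x*.
Numerically y/x = 1.715786, so x* = 187/(13 + 1.5·1.715786) = 12.0074 and y* = 1.715786·12.0074 = 20.6022.
Expenditure on x: 13·12.0074 = 156.0967; share = 0.8347.

share on x = 0.8347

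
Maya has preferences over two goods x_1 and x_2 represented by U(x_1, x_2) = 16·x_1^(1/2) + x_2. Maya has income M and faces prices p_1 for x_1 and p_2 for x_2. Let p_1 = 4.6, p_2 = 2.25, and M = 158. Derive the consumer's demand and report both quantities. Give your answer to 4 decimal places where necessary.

Thus x_1* = (8·p_2/p_1)² — independent of M — with the rest of income spent on x_2.
Plugging in: x_1* = (8·2.25/4.6)² = 15.3119, x_2* = 38.9179.

x_1* = 15.3119, x_2* = 38.9179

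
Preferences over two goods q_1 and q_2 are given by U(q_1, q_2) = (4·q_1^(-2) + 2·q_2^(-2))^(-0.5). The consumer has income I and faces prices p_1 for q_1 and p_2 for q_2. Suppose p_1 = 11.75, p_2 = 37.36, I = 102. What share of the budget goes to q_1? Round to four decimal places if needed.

MU_q_1 ∝ 4·q_1^(-3), MU_q_2 ∝ 2·q_2^(-3), so MRS = 2·(q_2/q_1)^(3) = p_1/p_2.
Solve for the ratio: q_2/q_1 = [(1/2)·p_1/p_2]^(1/3).
With the ratio pinned down, the budget gives q_1* = I/(p_1 + p_2·(q_2/q_1)) and q_2* = (q_2/q_1)·q_1*.
Numerically q_2/q_1 = 0.53976, so q_1* = 102/(11.75 + 37.36·0.53976) = 3.1959 and q_2* = 0.53976·3.1959 = 1.725.
Expenditure on q_1: 11.75·3.1959 = 37.5524; share = 0.3682.

share on q_1 = 0.3682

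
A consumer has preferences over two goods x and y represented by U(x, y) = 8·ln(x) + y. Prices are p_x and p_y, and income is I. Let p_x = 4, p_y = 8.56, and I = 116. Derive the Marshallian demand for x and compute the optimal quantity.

Set MRS = p_x/p_y: (8/x)/1 = p_x/p_y.
So x*(p_x,p_y) = 8·p_y/p_x, independent of income; and y* = (I − 8·p_y)/p_y.
At the given prices: x* = 8·8.56/4 = 17.12.

x* = 17.12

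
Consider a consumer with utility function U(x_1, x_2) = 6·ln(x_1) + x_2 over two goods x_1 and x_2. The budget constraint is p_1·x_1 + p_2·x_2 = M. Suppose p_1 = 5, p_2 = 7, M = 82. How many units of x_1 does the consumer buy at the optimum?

Set MRS = p_1/p_2: (6/x_1)/1 = p_1/p_2.
So x_1*(p_1,p_2) = 6·p_2/p_1, independent of income; and x_2* = (M − 6·p_2)/p_2.
At the given prices: x_1* = 6·7/5 = 8.4.

x_1* = 8.4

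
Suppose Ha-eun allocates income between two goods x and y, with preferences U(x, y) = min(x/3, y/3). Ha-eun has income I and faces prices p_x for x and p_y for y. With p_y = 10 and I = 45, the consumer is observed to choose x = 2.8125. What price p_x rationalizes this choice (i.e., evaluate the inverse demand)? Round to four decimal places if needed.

With perfect complements, no substitution: consume in ratio x:y = 3:3.
Budget: p_x·x + p_y·x = I, so (3·p_x + 3·p_y)·x = 3·I.
Demand: x*(p_x,p_y,I) = 3·I/(3·p_x + 3·p_y), y* = 3·I/(3·p_x + 3·p_y).
Set x* = 2.8125 in the demand function and solve for p_x: p_x = 6.

p_x = 6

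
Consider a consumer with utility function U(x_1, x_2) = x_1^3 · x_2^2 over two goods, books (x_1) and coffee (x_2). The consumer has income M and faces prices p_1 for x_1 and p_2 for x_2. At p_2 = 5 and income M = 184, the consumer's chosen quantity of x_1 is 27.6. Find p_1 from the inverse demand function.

p_1 = 4

MU_x_1/MU_x_2 = (3·x_2)/(2·x_1); tangency sets this equal to p_1/p_2.
So 3·p_2·x_2 = 2·p_1·x_1; combined with the budget, a share 0.6 of income goes to x_1.
Demand: x_1*(p_1,p_2,M) = 0.6·M/p_1 and x_2* = 0.4·M/p_2.
Set x_1* = 27.6 in the demand function and solve for p_1: p_1 = 4.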